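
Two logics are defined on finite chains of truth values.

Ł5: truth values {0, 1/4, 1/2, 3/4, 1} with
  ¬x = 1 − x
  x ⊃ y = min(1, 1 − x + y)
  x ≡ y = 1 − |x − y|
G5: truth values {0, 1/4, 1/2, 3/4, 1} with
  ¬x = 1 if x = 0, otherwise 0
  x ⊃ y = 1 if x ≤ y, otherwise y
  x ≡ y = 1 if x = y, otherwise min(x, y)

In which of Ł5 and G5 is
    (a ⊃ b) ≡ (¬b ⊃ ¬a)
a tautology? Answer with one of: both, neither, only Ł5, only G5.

only Ł5

In Ł5: every assignment gives 1 — tautology.
In G5: at a = 1/2, b = 1/4 the value is 1/4 — not a tautology.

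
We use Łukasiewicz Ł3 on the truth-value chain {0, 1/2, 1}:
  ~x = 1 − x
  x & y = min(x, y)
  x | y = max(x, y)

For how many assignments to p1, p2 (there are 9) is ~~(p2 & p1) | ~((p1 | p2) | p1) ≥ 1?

2

p1 = 0, p2 = 0 ↦ 1  ≥
p1 = 0, p2 = 1/2 ↦ 1/2  <
p1 = 0, p2 = 1 ↦ 0  <
p1 = 1/2, p2 = 0 ↦ 1/2  <
p1 = 1/2, p2 = 1/2 ↦ 1/2  <
p1 = 1/2, p2 = 1 ↦ 1/2  <
p1 = 1, p2 = 0 ↦ 0  <
p1 = 1, p2 = 1/2 ↦ 1/2  <
p1 = 1, p2 = 1 ↦ 1  ≥
So 2 of the 9 assignments meet the threshold.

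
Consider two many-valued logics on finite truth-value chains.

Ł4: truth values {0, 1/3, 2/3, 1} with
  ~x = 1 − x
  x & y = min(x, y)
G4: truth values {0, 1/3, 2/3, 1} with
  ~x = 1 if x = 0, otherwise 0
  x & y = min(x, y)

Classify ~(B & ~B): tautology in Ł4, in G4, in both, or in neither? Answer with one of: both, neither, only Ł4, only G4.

only G4

In Ł4: at B = 1/3 the value is 2/3 — not a tautology.
In G4: every assignment gives 1 — tautology.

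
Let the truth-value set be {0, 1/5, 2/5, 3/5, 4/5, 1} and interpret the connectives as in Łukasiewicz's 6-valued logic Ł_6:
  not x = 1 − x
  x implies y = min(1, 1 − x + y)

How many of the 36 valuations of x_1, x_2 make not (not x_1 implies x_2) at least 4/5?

value 1: 1 assignment (counts)
value 4/5: 2 assignments (counts)
value 3/5: 3 assignments
value 2/5: 4 assignments
value 1/5: 5 assignments
value 0: 21 assignments
So 3 of the 36 assignments meet the threshold.

3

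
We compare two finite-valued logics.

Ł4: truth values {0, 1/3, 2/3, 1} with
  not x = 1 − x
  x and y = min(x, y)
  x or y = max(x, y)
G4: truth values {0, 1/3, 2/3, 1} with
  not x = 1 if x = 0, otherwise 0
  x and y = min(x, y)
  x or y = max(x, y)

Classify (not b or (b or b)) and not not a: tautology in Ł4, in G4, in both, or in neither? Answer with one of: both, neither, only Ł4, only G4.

In Ł4: at a = 0, b = 0 the value is 0 — not a tautology.
In G4: at a = 0, b = 0 the value is 0 — not a tautology.

neither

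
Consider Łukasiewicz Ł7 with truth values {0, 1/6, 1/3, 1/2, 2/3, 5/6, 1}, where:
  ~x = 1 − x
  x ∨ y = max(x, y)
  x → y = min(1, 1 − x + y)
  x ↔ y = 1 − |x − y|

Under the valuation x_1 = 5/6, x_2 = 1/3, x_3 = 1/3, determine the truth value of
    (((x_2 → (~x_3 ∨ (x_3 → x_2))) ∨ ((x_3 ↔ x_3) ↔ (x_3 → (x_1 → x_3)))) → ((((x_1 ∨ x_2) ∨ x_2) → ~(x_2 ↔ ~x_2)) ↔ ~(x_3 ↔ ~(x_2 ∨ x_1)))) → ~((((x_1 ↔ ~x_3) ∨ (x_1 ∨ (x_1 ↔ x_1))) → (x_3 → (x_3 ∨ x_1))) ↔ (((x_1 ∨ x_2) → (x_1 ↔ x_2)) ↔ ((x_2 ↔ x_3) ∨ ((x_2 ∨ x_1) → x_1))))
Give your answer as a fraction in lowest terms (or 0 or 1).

~x_3 = ~1/3 = 2/3
x_3 → x_2 = 1/3 → 1/3 = 1
~x_3 ∨ (x_3 → x_2) = 2/3 ∨ 1 = 1
x_2 → (~x_3 ∨ (x_3 → x_2)) = 1/3 → 1 = 1
x_3 ↔ x_3 = 1/3 ↔ 1/3 = 1
x_1 → x_3 = 5/6 → 1/3 = 1/2
x_3 → (x_1 → x_3) = 1/3 → 1/2 = 1
(x_3 ↔ x_3) ↔ (x_3 → (x_1 → x_3)) = 1 ↔ 1 = 1
(x_2 → (~x_3 ∨ (x_3 → x_2))) ∨ ((x_3 ↔ x_3) ↔ (x_3 → (x_1 → x_3))) = 1 ∨ 1 = 1
x_1 ∨ x_2 = 5/6 ∨ 1/3 = 5/6
(x_1 ∨ x_2) ∨ x_2 = 5/6 ∨ 1/3 = 5/6
~x_2 = ~1/3 = 2/3
x_2 ↔ ~x_2 = 1/3 ↔ 2/3 = 2/3
~(x_2 ↔ ~x_2) = ~2/3 = 1/3
((x_1 ∨ x_2) ∨ x_2) → ~(x_2 ↔ ~x_2) = 5/6 → 1/3 = 1/2
x_2 ∨ x_1 = 1/3 ∨ 5/6 = 5/6
~(x_2 ∨ x_1) = ~5/6 = 1/6
x_3 ↔ ~(x_2 ∨ x_1) = 1/3 ↔ 1/6 = 5/6
~(x_3 ↔ ~(x_2 ∨ x_1)) = ~5/6 = 1/6
(((x_1 ∨ x_2) ∨ x_2) → ~(x_2 ↔ ~x_2)) ↔ ~(x_3 ↔ ~(x_2 ∨ x_1)) = 1/2 ↔ 1/6 = 2/3
((x_2 → (~x_3 ∨ (x_3 → x_2))) ∨ ((x_3 ↔ x_3) ↔ (x_3 → (x_1 → x_3)))) → ((((x_1 ∨ x_2) ∨ x_2) → ~(x_2 ↔ ~x_2)) ↔ ~(x_3 ↔ ~(x_2 ∨ x_1))) = 1 → 2/3 = 2/3
~x_3 = ~1/3 = 2/3
x_1 ↔ ~x_3 = 5/6 ↔ 2/3 = 5/6
x_1 ↔ x_1 = 5/6 ↔ 5/6 = 1
x_1 ∨ (x_1 ↔ x_1) = 5/6 ∨ 1 = 1
(x_1 ↔ ~x_3) ∨ (x_1 ∨ (x_1 ↔ x_1)) = 5/6 ∨ 1 = 1
x_3 ∨ x_1 = 1/3 ∨ 5/6 = 5/6
x_3 → (x_3 ∨ x_1) = 1/3 → 5/6 = 1
((x_1 ↔ ~x_3) ∨ (x_1 ∨ (x_1 ↔ x_1))) → (x_3 → (x_3 ∨ x_1)) = 1 → 1 = 1
x_1 ∨ x_2 = 5/6 ∨ 1/3 = 5/6
x_1 ↔ x_2 = 5/6 ↔ 1/3 = 1/2
(x_1 ∨ x_2) → (x_1 ↔ x_2) = 5/6 → 1/2 = 2/3
x_2 ↔ x_3 = 1/3 ↔ 1/3 = 1
x_2 ∨ x_1 = 1/3 ∨ 5/6 = 5/6
(x_2 ∨ x_1) → x_1 = 5/6 → 5/6 = 1
(x_2 ↔ x_3) ∨ ((x_2 ∨ x_1) → x_1) = 1 ∨ 1 = 1
((x_1 ∨ x_2) → (x_1 ↔ x_2)) ↔ ((x_2 ↔ x_3) ∨ ((x_2 ∨ x_1) → x_1)) = 2/3 ↔ 1 = 2/3
(((x_1 ↔ ~x_3) ∨ (x_1 ∨ (x_1 ↔ x_1))) → (x_3 → (x_3 ∨ x_1))) ↔ (((x_1 ∨ x_2) → (x_1 ↔ x_2)) ↔ ((x_2 ↔ x_3) ∨ ((x_2 ∨ x_1) → x_1))) = 1 ↔ 2/3 = 2/3
~((((x_1 ↔ ~x_3) ∨ (x_1 ∨ (x_1 ↔ x_1))) → (x_3 → (x_3 ∨ x_1))) ↔ (((x_1 ∨ x_2) → (x_1 ↔ x_2)) ↔ ((x_2 ↔ x_3) ∨ ((x_2 ∨ x_1) → x_1)))) = ~2/3 = 1/3
(((x_2 → (~x_3 ∨ (x_3 → x_2))) ∨ ((x_3 ↔ x_3) ↔ (x_3 → (x_1 → x_3)))) → ((((x_1 ∨ x_2) ∨ x_2) → ~(x_2 ↔ ~x_2)) ↔ ~(x_3 ↔ ~(x_2 ∨ x_1)))) → ~((((x_1 ↔ ~x_3) ∨ (x_1 ∨ (x_1 ↔ x_1))) → (x_3 → (x_3 ∨ x_1))) ↔ (((x_1 ∨ x_2) → (x_1 ↔ x_2)) ↔ ((x_2 ↔ x_3) ∨ ((x_2 ∨ x_1) → x_1)))) = 2/3 → 1/3 = 2/3

2/3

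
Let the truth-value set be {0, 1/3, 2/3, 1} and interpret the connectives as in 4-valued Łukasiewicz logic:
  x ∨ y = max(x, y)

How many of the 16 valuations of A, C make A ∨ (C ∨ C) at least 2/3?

A = 0, C = 0 ↦ 0  <
A = 0, C = 1/3 ↦ 1/3  <
A = 0, C = 2/3 ↦ 2/3  ≥
A = 0, C = 1 ↦ 1  ≥
A = 1/3, C = 0 ↦ 1/3  <
A = 1/3, C = 1/3 ↦ 1/3  <
A = 1/3, C = 2/3 ↦ 2/3  ≥
A = 1/3, C = 1 ↦ 1  ≥
A = 2/3, C = 0 ↦ 2/3  ≥
A = 2/3, C = 1/3 ↦ 2/3  ≥
A = 2/3, C = 2/3 ↦ 2/3  ≥
A = 2/3, C = 1 ↦ 1  ≥
A = 1, C = 0 ↦ 1  ≥
A = 1, C = 1/3 ↦ 1  ≥
A = 1, C = 2/3 ↦ 1  ≥
A = 1, C = 1 ↦ 1  ≥
So 12 of the 16 assignments meet the threshold.

12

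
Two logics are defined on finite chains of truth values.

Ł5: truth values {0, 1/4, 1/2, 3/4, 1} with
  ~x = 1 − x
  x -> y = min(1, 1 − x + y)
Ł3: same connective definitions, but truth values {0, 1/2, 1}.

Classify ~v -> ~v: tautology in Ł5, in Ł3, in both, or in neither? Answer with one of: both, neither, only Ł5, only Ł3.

both

In Ł5: every assignment gives 1 — tautology.
In Ł3: every assignment gives 1 — tautology.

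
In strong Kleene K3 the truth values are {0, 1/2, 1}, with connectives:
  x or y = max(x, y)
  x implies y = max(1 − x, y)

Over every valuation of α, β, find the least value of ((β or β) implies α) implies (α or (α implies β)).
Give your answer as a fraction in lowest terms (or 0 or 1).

1/2

Take α = 1/2, β = 0:
β or β = 0 or 0 = 0
(β or β) implies α = 0 implies 1/2 = 1
α implies β = 1/2 implies 0 = 1/2
α or (α implies β) = 1/2 or 1/2 = 1/2
((β or β) implies α) implies (α or (α implies β)) = 1 implies 1/2 = 1/2
No assignment yields a value below 1/2, so this is the minimum.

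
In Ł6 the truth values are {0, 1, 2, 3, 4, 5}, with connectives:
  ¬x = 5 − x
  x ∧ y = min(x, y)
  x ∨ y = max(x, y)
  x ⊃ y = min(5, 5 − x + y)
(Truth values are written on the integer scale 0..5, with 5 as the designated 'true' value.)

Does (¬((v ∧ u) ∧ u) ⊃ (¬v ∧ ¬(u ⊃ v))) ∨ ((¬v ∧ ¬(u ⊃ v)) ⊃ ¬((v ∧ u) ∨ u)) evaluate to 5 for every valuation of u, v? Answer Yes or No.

Counterexample: take u = 3, v = 0.
v ∧ u = 0 ∧ 3 = 0
(v ∧ u) ∧ u = 0 ∧ 3 = 0
¬((v ∧ u) ∧ u) = ¬0 = 5
¬v = ¬0 = 5
u ⊃ v = 3 ⊃ 0 = 2
¬(u ⊃ v) = ¬2 = 3
¬v ∧ ¬(u ⊃ v) = 5 ∧ 3 = 3
¬((v ∧ u) ∧ u) ⊃ (¬v ∧ ¬(u ⊃ v)) = 5 ⊃ 3 = 3
¬v = ¬0 = 5
u ⊃ v = 3 ⊃ 0 = 2
¬(u ⊃ v) = ¬2 = 3
¬v ∧ ¬(u ⊃ v) = 5 ∧ 3 = 3
v ∧ u = 0 ∧ 3 = 0
(v ∧ u) ∨ u = 0 ∨ 3 = 3
¬((v ∧ u) ∨ u) = ¬3 = 2
(¬v ∧ ¬(u ⊃ v)) ⊃ ¬((v ∧ u) ∨ u) = 3 ⊃ 2 = 4
(¬((v ∧ u) ∧ u) ⊃ (¬v ∧ ¬(u ⊃ v))) ∨ ((¬v ∧ ¬(u ⊃ v)) ⊃ ¬((v ∧ u) ∨ u)) = 3 ∨ 4 = 4
This gives 4 ≠ 5.

No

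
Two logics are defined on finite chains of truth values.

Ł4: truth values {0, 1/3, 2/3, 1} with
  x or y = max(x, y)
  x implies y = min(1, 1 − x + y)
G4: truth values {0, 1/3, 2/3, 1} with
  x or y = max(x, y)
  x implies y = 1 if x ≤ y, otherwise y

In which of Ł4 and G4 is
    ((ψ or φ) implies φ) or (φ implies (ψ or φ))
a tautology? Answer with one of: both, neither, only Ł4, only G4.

In Ł4: every assignment gives 1 — tautology.
In G4: every assignment gives 1 — tautology.

both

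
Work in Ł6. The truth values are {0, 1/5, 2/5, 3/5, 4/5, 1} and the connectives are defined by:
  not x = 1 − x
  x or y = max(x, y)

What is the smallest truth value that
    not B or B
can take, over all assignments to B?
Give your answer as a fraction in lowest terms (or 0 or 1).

Take B = 2/5:
not B = not 2/5 = 3/5
not B or B = 3/5 or 2/5 = 3/5
No assignment yields a value below 3/5, so this is the minimum.

3/5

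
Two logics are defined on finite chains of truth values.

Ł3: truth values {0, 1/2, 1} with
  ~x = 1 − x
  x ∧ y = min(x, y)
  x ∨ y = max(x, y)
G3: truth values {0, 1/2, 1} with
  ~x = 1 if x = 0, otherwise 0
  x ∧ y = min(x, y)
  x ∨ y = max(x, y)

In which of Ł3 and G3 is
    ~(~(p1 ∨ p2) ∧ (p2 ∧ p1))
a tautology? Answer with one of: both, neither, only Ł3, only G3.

only G3

In Ł3: at p1 = 1/2, p2 = 1/2 the value is 1/2 — not a tautology.
In G3: every assignment gives 1 — tautology.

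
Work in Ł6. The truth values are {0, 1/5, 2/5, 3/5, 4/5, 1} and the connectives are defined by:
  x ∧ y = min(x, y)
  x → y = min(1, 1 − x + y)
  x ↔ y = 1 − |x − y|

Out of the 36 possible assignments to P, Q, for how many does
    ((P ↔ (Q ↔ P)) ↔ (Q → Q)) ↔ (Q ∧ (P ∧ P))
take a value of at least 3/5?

27

value 1: 11 assignments (counts)
value 4/5: 5 assignments (counts)
value 3/5: 11 assignments (counts)
value 2/5: 3 assignments
value 1/5: 5 assignments
value 0: 1 assignment
So 27 of the 36 assignments meet the threshold.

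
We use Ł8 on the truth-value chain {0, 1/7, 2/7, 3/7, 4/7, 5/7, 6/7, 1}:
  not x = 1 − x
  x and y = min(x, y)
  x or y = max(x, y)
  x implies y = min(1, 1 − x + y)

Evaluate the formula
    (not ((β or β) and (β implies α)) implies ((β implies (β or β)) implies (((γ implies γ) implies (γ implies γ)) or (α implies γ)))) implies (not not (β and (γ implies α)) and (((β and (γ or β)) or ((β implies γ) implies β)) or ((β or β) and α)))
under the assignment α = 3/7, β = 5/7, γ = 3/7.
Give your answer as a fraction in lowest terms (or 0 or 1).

5/7

β or β = 5/7 or 5/7 = 5/7
β implies α = 5/7 implies 3/7 = 5/7
(β or β) and (β implies α) = 5/7 and 5/7 = 5/7
not ((β or β) and (β implies α)) = not 5/7 = 2/7
β or β = 5/7 or 5/7 = 5/7
β implies (β or β) = 5/7 implies 5/7 = 1
γ implies γ = 3/7 implies 3/7 = 1
γ implies γ = 3/7 implies 3/7 = 1
(γ implies γ) implies (γ implies γ) = 1 implies 1 = 1
α implies γ = 3/7 implies 3/7 = 1
((γ implies γ) implies (γ implies γ)) or (α implies γ) = 1 or 1 = 1
(β implies (β or β)) implies (((γ implies γ) implies (γ implies γ)) or (α implies γ)) = 1 implies 1 = 1
not ((β or β) and (β implies α)) implies ((β implies (β or β)) implies (((γ implies γ) implies (γ implies γ)) or (α implies γ))) = 2/7 implies 1 = 1
γ implies α = 3/7 implies 3/7 = 1
β and (γ implies α) = 5/7 and 1 = 5/7
not (β and (γ implies α)) = not 5/7 = 2/7
not not (β and (γ implies α)) = not 2/7 = 5/7
γ or β = 3/7 or 5/7 = 5/7
β and (γ or β) = 5/7 and 5/7 = 5/7
β implies γ = 5/7 implies 3/7 = 5/7
(β implies γ) implies β = 5/7 implies 5/7 = 1
(β and (γ or β)) or ((β implies γ) implies β) = 5/7 or 1 = 1
β or β = 5/7 or 5/7 = 5/7
(β or β) and α = 5/7 and 3/7 = 3/7
((β and (γ or β)) or ((β implies γ) implies β)) or ((β or β) and α) = 1 or 3/7 = 1
not not (β and (γ implies α)) and (((β and (γ or β)) or ((β implies γ) implies β)) or ((β or β) and α)) = 5/7 and 1 = 5/7
(not ((β or β) and (β implies α)) implies ((β implies (β or β)) implies (((γ implies γ) implies (γ implies γ)) or (α implies γ)))) implies (not not (β and (γ implies α)) and (((β and (γ or β)) or ((β implies γ) implies β)) or ((β or β) and α))) = 1 implies 5/7 = 5/7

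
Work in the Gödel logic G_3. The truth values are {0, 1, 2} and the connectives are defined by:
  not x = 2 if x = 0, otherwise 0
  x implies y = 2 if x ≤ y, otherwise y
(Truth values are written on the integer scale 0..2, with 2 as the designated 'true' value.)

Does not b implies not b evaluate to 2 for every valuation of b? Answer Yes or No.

Yes

b = 0 ↦ 2
b = 1 ↦ 2
b = 2 ↦ 2
Every assignment gives a value ≥ 2.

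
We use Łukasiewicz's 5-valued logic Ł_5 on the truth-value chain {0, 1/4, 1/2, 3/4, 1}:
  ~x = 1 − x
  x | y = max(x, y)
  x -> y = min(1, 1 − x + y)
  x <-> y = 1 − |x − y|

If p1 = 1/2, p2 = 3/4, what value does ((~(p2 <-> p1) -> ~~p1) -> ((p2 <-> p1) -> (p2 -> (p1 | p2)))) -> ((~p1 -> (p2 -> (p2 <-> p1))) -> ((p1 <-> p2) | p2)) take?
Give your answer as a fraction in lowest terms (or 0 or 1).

p2 <-> p1 = 3/4 <-> 1/2 = 3/4
~(p2 <-> p1) = ~3/4 = 1/4
~p1 = ~1/2 = 1/2
~~p1 = ~1/2 = 1/2
~(p2 <-> p1) -> ~~p1 = 1/4 -> 1/2 = 1
p2 <-> p1 = 3/4 <-> 1/2 = 3/4
p1 | p2 = 1/2 | 3/4 = 3/4
p2 -> (p1 | p2) = 3/4 -> 3/4 = 1
(p2 <-> p1) -> (p2 -> (p1 | p2)) = 3/4 -> 1 = 1
(~(p2 <-> p1) -> ~~p1) -> ((p2 <-> p1) -> (p2 -> (p1 | p2))) = 1 -> 1 = 1
~p1 = ~1/2 = 1/2
p2 <-> p1 = 3/4 <-> 1/2 = 3/4
p2 -> (p2 <-> p1) = 3/4 -> 3/4 = 1
~p1 -> (p2 -> (p2 <-> p1)) = 1/2 -> 1 = 1
p1 <-> p2 = 1/2 <-> 3/4 = 3/4
(p1 <-> p2) | p2 = 3/4 | 3/4 = 3/4
(~p1 -> (p2 -> (p2 <-> p1))) -> ((p1 <-> p2) | p2) = 1 -> 3/4 = 3/4
((~(p2 <-> p1) -> ~~p1) -> ((p2 <-> p1) -> (p2 -> (p1 | p2)))) -> ((~p1 -> (p2 -> (p2 <-> p1))) -> ((p1 <-> p2) | p2)) = 1 -> 3/4 = 3/4

3/4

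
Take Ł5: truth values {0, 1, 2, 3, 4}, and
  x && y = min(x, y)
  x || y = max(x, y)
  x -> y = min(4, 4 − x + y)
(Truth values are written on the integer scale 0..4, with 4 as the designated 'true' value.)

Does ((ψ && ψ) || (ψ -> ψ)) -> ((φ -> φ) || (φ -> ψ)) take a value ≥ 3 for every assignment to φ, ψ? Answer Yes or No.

At φ = 2, ψ = 1, for instance:
ψ && ψ = 1 && 1 = 1
ψ -> ψ = 1 -> 1 = 4
(ψ && ψ) || (ψ -> ψ) = 1 || 4 = 4
φ -> φ = 2 -> 2 = 4
φ -> ψ = 2 -> 1 = 3
(φ -> φ) || (φ -> ψ) = 4 || 3 = 4
((ψ && ψ) || (ψ -> ψ)) -> ((φ -> φ) || (φ -> ψ)) = 4 -> 4 = 4
and checking the remaining 24 assignments likewise gives ≥ 3 in every case.

Yes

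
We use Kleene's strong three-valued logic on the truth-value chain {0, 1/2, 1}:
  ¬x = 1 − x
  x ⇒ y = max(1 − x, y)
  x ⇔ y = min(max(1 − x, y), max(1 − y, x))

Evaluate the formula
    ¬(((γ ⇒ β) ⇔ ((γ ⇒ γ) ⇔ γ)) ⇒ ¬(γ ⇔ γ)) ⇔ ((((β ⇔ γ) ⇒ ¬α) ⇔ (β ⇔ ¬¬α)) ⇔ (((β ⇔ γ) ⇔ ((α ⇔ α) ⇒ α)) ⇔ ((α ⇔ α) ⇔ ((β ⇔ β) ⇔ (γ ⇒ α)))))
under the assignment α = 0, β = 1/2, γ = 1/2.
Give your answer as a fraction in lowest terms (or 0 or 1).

1/2

γ ⇒ β = 1/2 ⇒ 1/2 = 1/2
γ ⇒ γ = 1/2 ⇒ 1/2 = 1/2
(γ ⇒ γ) ⇔ γ = 1/2 ⇔ 1/2 = 1/2
(γ ⇒ β) ⇔ ((γ ⇒ γ) ⇔ γ) = 1/2 ⇔ 1/2 = 1/2
γ ⇔ γ = 1/2 ⇔ 1/2 = 1/2
¬(γ ⇔ γ) = ¬1/2 = 1/2
((γ ⇒ β) ⇔ ((γ ⇒ γ) ⇔ γ)) ⇒ ¬(γ ⇔ γ) = 1/2 ⇒ 1/2 = 1/2
¬(((γ ⇒ β) ⇔ ((γ ⇒ γ) ⇔ γ)) ⇒ ¬(γ ⇔ γ)) = ¬1/2 = 1/2
β ⇔ γ = 1/2 ⇔ 1/2 = 1/2
¬α = ¬0 = 1
(β ⇔ γ) ⇒ ¬α = 1/2 ⇒ 1 = 1
¬α = ¬0 = 1
¬¬α = ¬1 = 0
β ⇔ ¬¬α = 1/2 ⇔ 0 = 1/2
((β ⇔ γ) ⇒ ¬α) ⇔ (β ⇔ ¬¬α) = 1 ⇔ 1/2 = 1/2
β ⇔ γ = 1/2 ⇔ 1/2 = 1/2
α ⇔ α = 0 ⇔ 0 = 1
(α ⇔ α) ⇒ α = 1 ⇒ 0 = 0
(β ⇔ γ) ⇔ ((α ⇔ α) ⇒ α) = 1/2 ⇔ 0 = 1/2
α ⇔ α = 0 ⇔ 0 = 1
β ⇔ β = 1/2 ⇔ 1/2 = 1/2
γ ⇒ α = 1/2 ⇒ 0 = 1/2
(β ⇔ β) ⇔ (γ ⇒ α) = 1/2 ⇔ 1/2 = 1/2
(α ⇔ α) ⇔ ((β ⇔ β) ⇔ (γ ⇒ α)) = 1 ⇔ 1/2 = 1/2
((β ⇔ γ) ⇔ ((α ⇔ α) ⇒ α)) ⇔ ((α ⇔ α) ⇔ ((β ⇔ β) ⇔ (γ ⇒ α))) = 1/2 ⇔ 1/2 = 1/2
(((β ⇔ γ) ⇒ ¬α) ⇔ (β ⇔ ¬¬α)) ⇔ (((β ⇔ γ) ⇔ ((α ⇔ α) ⇒ α)) ⇔ ((α ⇔ α) ⇔ ((β ⇔ β) ⇔ (γ ⇒ α)))) = 1/2 ⇔ 1/2 = 1/2
¬(((γ ⇒ β) ⇔ ((γ ⇒ γ) ⇔ γ)) ⇒ ¬(γ ⇔ γ)) ⇔ ((((β ⇔ γ) ⇒ ¬α) ⇔ (β ⇔ ¬¬α)) ⇔ (((β ⇔ γ) ⇔ ((α ⇔ α) ⇒ α)) ⇔ ((α ⇔ α) ⇔ ((β ⇔ β) ⇔ (γ ⇒ α))))) = 1/2 ⇔ 1/2 = 1/2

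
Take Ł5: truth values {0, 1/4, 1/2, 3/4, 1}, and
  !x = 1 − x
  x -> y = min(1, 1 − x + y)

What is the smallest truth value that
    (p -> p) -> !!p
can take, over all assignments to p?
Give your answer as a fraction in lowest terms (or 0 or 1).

0

Take p = 0:
p -> p = 0 -> 0 = 1
!p = !0 = 1
!!p = !1 = 0
(p -> p) -> !!p = 1 -> 0 = 0
No assignment yields a value below 0, so this is the minimum.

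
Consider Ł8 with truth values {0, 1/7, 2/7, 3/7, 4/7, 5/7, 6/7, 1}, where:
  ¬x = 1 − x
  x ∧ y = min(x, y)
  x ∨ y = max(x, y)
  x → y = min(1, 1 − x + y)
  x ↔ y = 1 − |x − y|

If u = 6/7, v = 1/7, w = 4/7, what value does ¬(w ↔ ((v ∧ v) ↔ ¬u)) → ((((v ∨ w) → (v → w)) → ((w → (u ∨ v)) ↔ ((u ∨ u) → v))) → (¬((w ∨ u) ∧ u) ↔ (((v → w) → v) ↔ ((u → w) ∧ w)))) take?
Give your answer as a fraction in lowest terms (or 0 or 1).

1

v ∧ v = 1/7 ∧ 1/7 = 1/7
¬u = ¬6/7 = 1/7
(v ∧ v) ↔ ¬u = 1/7 ↔ 1/7 = 1
w ↔ ((v ∧ v) ↔ ¬u) = 4/7 ↔ 1 = 4/7
¬(w ↔ ((v ∧ v) ↔ ¬u)) = ¬4/7 = 3/7
v ∨ w = 1/7 ∨ 4/7 = 4/7
v → w = 1/7 → 4/7 = 1
(v ∨ w) → (v → w) = 4/7 → 1 = 1
u ∨ v = 6/7 ∨ 1/7 = 6/7
w → (u ∨ v) = 4/7 → 6/7 = 1
u ∨ u = 6/7 ∨ 6/7 = 6/7
(u ∨ u) → v = 6/7 → 1/7 = 2/7
(w → (u ∨ v)) ↔ ((u ∨ u) → v) = 1 ↔ 2/7 = 2/7
((v ∨ w) → (v → w)) → ((w → (u ∨ v)) ↔ ((u ∨ u) → v)) = 1 → 2/7 = 2/7
w ∨ u = 4/7 ∨ 6/7 = 6/7
(w ∨ u) ∧ u = 6/7 ∧ 6/7 = 6/7
¬((w ∨ u) ∧ u) = ¬6/7 = 1/7
v → w = 1/7 → 4/7 = 1
(v → w) → v = 1 → 1/7 = 1/7
u → w = 6/7 → 4/7 = 5/7
(u → w) ∧ w = 5/7 ∧ 4/7 = 4/7
((v → w) → v) ↔ ((u → w) ∧ w) = 1/7 ↔ 4/7 = 4/7
¬((w ∨ u) ∧ u) ↔ (((v → w) → v) ↔ ((u → w) ∧ w)) = 1/7 ↔ 4/7 = 4/7
(((v ∨ w) → (v → w)) → ((w → (u ∨ v)) ↔ ((u ∨ u) → v))) → (¬((w ∨ u) ∧ u) ↔ (((v → w) → v) ↔ ((u → w) ∧ w))) = 2/7 → 4/7 = 1
¬(w ↔ ((v ∧ v) ↔ ¬u)) → ((((v ∨ w) → (v → w)) → ((w → (u ∨ v)) ↔ ((u ∨ u) → v))) → (¬((w ∨ u) ∧ u) ↔ (((v → w) → v) ↔ ((u → w) ∧ w)))) = 3/7 → 1 = 1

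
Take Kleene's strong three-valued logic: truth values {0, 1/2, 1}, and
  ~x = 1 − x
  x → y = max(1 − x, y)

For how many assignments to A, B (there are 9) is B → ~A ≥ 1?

A = 0, B = 0 ↦ 1  ≥
A = 0, B = 1/2 ↦ 1  ≥
A = 0, B = 1 ↦ 1  ≥
A = 1/2, B = 0 ↦ 1  ≥
A = 1/2, B = 1/2 ↦ 1/2  <
A = 1/2, B = 1 ↦ 1/2  <
A = 1, B = 0 ↦ 1  ≥
A = 1, B = 1/2 ↦ 1/2  <
A = 1, B = 1 ↦ 0  <
So 5 of the 9 assignments meet the threshold.

5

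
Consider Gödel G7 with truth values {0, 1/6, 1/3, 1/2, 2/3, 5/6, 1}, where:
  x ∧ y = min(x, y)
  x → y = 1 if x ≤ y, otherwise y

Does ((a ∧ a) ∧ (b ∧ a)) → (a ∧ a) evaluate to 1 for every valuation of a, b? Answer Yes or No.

Yes

At a = 0, b = 2/3, for instance:
a ∧ a = 0 ∧ 0 = 0
b ∧ a = 2/3 ∧ 0 = 0
(a ∧ a) ∧ (b ∧ a) = 0 ∧ 0 = 0
((a ∧ a) ∧ (b ∧ a)) → (a ∧ a) = 0 → 0 = 1
and checking the remaining 48 assignments likewise gives ≥ 1 in every case.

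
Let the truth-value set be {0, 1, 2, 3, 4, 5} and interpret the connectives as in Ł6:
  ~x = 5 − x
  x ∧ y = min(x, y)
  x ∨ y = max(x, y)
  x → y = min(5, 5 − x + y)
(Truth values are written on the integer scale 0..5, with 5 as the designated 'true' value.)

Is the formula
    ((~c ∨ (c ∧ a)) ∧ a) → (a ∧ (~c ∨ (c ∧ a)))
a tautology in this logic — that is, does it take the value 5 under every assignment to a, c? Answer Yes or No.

Yes

At a = 4, c = 5, for instance:
~c = ~5 = 0
c ∧ a = 5 ∧ 4 = 4
~c ∨ (c ∧ a) = 0 ∨ 4 = 4
(~c ∨ (c ∧ a)) ∧ a = 4 ∧ 4 = 4
a ∧ (~c ∨ (c ∧ a)) = 4 ∧ 4 = 4
((~c ∨ (c ∧ a)) ∧ a) → (a ∧ (~c ∨ (c ∧ a))) = 4 → 4 = 5
and checking the remaining 35 assignments likewise gives ≥ 5 in every case.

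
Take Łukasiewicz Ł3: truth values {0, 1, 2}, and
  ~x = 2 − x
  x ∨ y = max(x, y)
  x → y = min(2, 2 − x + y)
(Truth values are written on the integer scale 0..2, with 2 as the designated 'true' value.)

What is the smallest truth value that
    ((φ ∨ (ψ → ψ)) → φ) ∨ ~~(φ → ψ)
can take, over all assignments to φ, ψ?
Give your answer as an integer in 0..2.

1

Take φ = 1, ψ = 0:
ψ → ψ = 0 → 0 = 2
φ ∨ (ψ → ψ) = 1 ∨ 2 = 2
(φ ∨ (ψ → ψ)) → φ = 2 → 1 = 1
φ → ψ = 1 → 0 = 1
~(φ → ψ) = ~1 = 1
~~(φ → ψ) = ~1 = 1
((φ ∨ (ψ → ψ)) → φ) ∨ ~~(φ → ψ) = 1 ∨ 1 = 1
No assignment yields a value below 1, so this is the minimum.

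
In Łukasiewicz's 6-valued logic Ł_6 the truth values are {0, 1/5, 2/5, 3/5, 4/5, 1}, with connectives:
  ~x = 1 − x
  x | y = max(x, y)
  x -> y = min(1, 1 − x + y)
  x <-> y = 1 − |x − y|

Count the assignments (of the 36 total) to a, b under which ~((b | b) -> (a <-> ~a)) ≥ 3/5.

8

value 1: 2 assignments (counts)
value 4/5: 2 assignments (counts)
value 3/5: 4 assignments (counts)
value 2/5: 4 assignments
value 1/5: 6 assignments
value 0: 18 assignments
So 8 of the 36 assignments meet the threshold.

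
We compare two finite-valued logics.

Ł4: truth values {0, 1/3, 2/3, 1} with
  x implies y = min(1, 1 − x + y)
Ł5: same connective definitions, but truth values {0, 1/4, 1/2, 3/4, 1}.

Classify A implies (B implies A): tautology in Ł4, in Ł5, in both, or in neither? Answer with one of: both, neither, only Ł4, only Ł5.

In Ł4: every assignment gives 1 — tautology.
In Ł5: every assignment gives 1 — tautology.

both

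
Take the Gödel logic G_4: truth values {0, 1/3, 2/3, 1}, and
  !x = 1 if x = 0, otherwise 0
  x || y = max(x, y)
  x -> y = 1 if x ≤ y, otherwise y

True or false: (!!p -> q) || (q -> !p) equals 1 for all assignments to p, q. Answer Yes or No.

No

Counterexample: take p = 1/3, q = 1/3.
!p = !1/3 = 0
!!p = !0 = 1
!!p -> q = 1 -> 1/3 = 1/3
!p = !1/3 = 0
q -> !p = 1/3 -> 0 = 0
(!!p -> q) || (q -> !p) = 1/3 || 0 = 1/3
This gives 1/3 ≠ 1.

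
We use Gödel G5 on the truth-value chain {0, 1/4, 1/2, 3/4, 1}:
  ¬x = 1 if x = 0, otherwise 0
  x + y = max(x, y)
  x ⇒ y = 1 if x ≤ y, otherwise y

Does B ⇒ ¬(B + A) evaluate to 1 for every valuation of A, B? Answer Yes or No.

No

Counterexample: take A = 0, B = 1/4.
B + A = 1/4 + 0 = 1/4
¬(B + A) = ¬1/4 = 0
B ⇒ ¬(B + A) = 1/4 ⇒ 0 = 0
This gives 0 ≠ 1.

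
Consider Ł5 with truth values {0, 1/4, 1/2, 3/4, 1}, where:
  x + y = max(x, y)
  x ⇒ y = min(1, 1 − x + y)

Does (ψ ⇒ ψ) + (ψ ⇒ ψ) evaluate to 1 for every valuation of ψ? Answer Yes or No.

ψ = 0 ↦ 1
ψ = 1/4 ↦ 1
ψ = 1/2 ↦ 1
ψ = 3/4 ↦ 1
ψ = 1 ↦ 1
Every assignment gives a value ≥ 1.

Yes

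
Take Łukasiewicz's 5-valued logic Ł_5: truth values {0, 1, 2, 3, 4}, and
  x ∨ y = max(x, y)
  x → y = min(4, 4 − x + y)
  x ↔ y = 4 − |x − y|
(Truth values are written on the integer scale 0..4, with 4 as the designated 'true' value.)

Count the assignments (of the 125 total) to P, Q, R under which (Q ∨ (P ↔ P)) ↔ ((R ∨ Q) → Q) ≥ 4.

75

value 4: 75 assignments (counts)
value 3: 20 assignments
value 2: 15 assignments
value 1: 10 assignments
value 0: 5 assignments
So 75 of the 125 assignments meet the threshold.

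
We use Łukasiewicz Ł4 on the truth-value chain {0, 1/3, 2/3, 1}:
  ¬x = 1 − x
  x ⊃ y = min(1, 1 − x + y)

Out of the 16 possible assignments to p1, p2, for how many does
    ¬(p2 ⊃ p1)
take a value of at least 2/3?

3

p1 = 0, p2 = 0 ↦ 0  <
p1 = 0, p2 = 1/3 ↦ 1/3  <
p1 = 0, p2 = 2/3 ↦ 2/3  ≥
p1 = 0, p2 = 1 ↦ 1  ≥
p1 = 1/3, p2 = 0 ↦ 0  <
p1 = 1/3, p2 = 1/3 ↦ 0  <
p1 = 1/3, p2 = 2/3 ↦ 1/3  <
p1 = 1/3, p2 = 1 ↦ 2/3  ≥
p1 = 2/3, p2 = 0 ↦ 0  <
p1 = 2/3, p2 = 1/3 ↦ 0  <
p1 = 2/3, p2 = 2/3 ↦ 0  <
p1 = 2/3, p2 = 1 ↦ 1/3  <
p1 = 1, p2 = 0 ↦ 0  <
p1 = 1, p2 = 1/3 ↦ 0  <
p1 = 1, p2 = 2/3 ↦ 0  <
p1 = 1, p2 = 1 ↦ 0  <
So 3 of the 16 assignments meet the threshold.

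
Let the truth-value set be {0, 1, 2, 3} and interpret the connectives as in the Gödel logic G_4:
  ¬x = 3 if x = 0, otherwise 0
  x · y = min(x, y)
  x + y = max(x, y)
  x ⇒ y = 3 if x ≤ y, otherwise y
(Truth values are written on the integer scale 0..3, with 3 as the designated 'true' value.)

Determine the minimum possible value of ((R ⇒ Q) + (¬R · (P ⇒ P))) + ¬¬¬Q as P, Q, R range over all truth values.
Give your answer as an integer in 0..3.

Take P = 0, Q = 1, R = 2:
R ⇒ Q = 2 ⇒ 1 = 1
¬R = ¬2 = 0
P ⇒ P = 0 ⇒ 0 = 3
¬R · (P ⇒ P) = 0 · 3 = 0
(R ⇒ Q) + (¬R · (P ⇒ P)) = 1 + 0 = 1
¬Q = ¬1 = 0
¬¬Q = ¬0 = 3
¬¬¬Q = ¬3 = 0
((R ⇒ Q) + (¬R · (P ⇒ P))) + ¬¬¬Q = 1 + 0 = 1
No assignment yields a value below 1, so this is the minimum.

1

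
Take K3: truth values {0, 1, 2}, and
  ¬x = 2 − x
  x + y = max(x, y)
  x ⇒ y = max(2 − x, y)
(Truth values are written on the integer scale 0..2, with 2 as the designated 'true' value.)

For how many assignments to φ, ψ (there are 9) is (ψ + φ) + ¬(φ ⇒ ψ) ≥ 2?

φ = 0, ψ = 0 ↦ 0  <
φ = 0, ψ = 1 ↦ 1  <
φ = 0, ψ = 2 ↦ 2  ≥
φ = 1, ψ = 0 ↦ 1  <
φ = 1, ψ = 1 ↦ 1  <
φ = 1, ψ = 2 ↦ 2  ≥
φ = 2, ψ = 0 ↦ 2  ≥
φ = 2, ψ = 1 ↦ 2  ≥
φ = 2, ψ = 2 ↦ 2  ≥
So 5 of the 9 assignments meet the threshold.

5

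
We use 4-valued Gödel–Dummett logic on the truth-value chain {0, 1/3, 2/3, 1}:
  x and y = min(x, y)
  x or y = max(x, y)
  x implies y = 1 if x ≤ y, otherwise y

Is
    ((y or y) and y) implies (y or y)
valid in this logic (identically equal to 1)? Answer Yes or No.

y = 0 ↦ 1
y = 1/3 ↦ 1
y = 2/3 ↦ 1
y = 1 ↦ 1
Every assignment gives a value ≥ 1.

Yes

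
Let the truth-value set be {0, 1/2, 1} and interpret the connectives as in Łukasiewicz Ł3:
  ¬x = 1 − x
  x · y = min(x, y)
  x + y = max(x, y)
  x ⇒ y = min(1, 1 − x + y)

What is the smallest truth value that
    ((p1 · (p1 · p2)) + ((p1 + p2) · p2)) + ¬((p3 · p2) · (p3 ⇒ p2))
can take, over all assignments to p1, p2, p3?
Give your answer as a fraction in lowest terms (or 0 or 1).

Take p1 = 0, p2 = 1/2, p3 = 1/2:
p1 · p2 = 0 · 1/2 = 0
p1 · (p1 · p2) = 0 · 0 = 0
p1 + p2 = 0 + 1/2 = 1/2
(p1 + p2) · p2 = 1/2 · 1/2 = 1/2
(p1 · (p1 · p2)) + ((p1 + p2) · p2) = 0 + 1/2 = 1/2
p3 · p2 = 1/2 · 1/2 = 1/2
p3 ⇒ p2 = 1/2 ⇒ 1/2 = 1
(p3 · p2) · (p3 ⇒ p2) = 1/2 · 1 = 1/2
¬((p3 · p2) · (p3 ⇒ p2)) = ¬1/2 = 1/2
((p1 · (p1 · p2)) + ((p1 + p2) · p2)) + ¬((p3 · p2) · (p3 ⇒ p2)) = 1/2 + 1/2 = 1/2
No assignment yields a value below 1/2, so this is the minimum.

1/2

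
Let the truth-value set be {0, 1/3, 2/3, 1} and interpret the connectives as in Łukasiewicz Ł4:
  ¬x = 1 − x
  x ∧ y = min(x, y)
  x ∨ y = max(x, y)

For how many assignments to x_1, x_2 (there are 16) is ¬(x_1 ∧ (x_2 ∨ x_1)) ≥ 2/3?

8

x_1 = 0, x_2 = 0 ↦ 1  ≥
x_1 = 0, x_2 = 1/3 ↦ 1  ≥
x_1 = 0, x_2 = 2/3 ↦ 1  ≥
x_1 = 0, x_2 = 1 ↦ 1  ≥
x_1 = 1/3, x_2 = 0 ↦ 2/3  ≥
x_1 = 1/3, x_2 = 1/3 ↦ 2/3  ≥
x_1 = 1/3, x_2 = 2/3 ↦ 2/3  ≥
x_1 = 1/3, x_2 = 1 ↦ 2/3  ≥
x_1 = 2/3, x_2 = 0 ↦ 1/3  <
x_1 = 2/3, x_2 = 1/3 ↦ 1/3  <
x_1 = 2/3, x_2 = 2/3 ↦ 1/3  <
x_1 = 2/3, x_2 = 1 ↦ 1/3  <
x_1 = 1, x_2 = 0 ↦ 0  <
x_1 = 1, x_2 = 1/3 ↦ 0  <
x_1 = 1, x_2 = 2/3 ↦ 0  <
x_1 = 1, x_2 = 1 ↦ 0  <
So 8 of the 16 assignments meet the threshold.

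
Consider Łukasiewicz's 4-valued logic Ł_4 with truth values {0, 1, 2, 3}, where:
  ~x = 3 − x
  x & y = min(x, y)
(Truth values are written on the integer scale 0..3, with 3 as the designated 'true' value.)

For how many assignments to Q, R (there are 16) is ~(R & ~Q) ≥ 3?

Q = 0, R = 0 ↦ 3  ≥
Q = 0, R = 1 ↦ 2  <
Q = 0, R = 2 ↦ 1  <
Q = 0, R = 3 ↦ 0  <
Q = 1, R = 0 ↦ 3  ≥
Q = 1, R = 1 ↦ 2  <
Q = 1, R = 2 ↦ 1  <
Q = 1, R = 3 ↦ 1  <
Q = 2, R = 0 ↦ 3  ≥
Q = 2, R = 1 ↦ 2  <
Q = 2, R = 2 ↦ 2  <
Q = 2, R = 3 ↦ 2  <
Q = 3, R = 0 ↦ 3  ≥
Q = 3, R = 1 ↦ 3  ≥
Q = 3, R = 2 ↦ 3  ≥
Q = 3, R = 3 ↦ 3  ≥
So 7 of the 16 assignments meet the threshold.

7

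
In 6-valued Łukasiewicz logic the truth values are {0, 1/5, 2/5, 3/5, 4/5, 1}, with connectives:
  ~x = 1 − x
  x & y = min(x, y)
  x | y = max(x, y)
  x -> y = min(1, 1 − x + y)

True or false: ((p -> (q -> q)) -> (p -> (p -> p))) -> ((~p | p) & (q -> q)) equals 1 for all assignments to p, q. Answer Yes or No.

No

Counterexample: take p = 1/5, q = 0.
q -> q = 0 -> 0 = 1
p -> (q -> q) = 1/5 -> 1 = 1
p -> p = 1/5 -> 1/5 = 1
p -> (p -> p) = 1/5 -> 1 = 1
(p -> (q -> q)) -> (p -> (p -> p)) = 1 -> 1 = 1
~p = ~1/5 = 4/5
~p | p = 4/5 | 1/5 = 4/5
q -> q = 0 -> 0 = 1
(~p | p) & (q -> q) = 4/5 & 1 = 4/5
((p -> (q -> q)) -> (p -> (p -> p))) -> ((~p | p) & (q -> q)) = 1 -> 4/5 = 4/5
This gives 4/5 ≠ 1.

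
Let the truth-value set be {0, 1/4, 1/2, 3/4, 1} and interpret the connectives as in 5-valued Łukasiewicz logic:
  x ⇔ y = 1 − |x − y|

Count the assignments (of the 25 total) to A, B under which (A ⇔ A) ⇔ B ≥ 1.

value 1: 5 assignments (counts)
value 3/4: 5 assignments
value 1/2: 5 assignments
value 1/4: 5 assignments
value 0: 5 assignments
So 5 of the 25 assignments meet the threshold.

5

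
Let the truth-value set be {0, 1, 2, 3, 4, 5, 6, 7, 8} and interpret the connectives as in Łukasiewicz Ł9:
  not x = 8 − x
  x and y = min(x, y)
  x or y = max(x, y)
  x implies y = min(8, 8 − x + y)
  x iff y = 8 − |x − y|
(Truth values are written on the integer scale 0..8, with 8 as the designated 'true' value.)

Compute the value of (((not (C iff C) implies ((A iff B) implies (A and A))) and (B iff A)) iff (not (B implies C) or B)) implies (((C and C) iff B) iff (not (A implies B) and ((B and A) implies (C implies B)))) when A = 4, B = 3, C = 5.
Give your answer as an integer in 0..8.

C iff C = 5 iff 5 = 8
not (C iff C) = not 8 = 0
A iff B = 4 iff 3 = 7
A and A = 4 and 4 = 4
(A iff B) implies (A and A) = 7 implies 4 = 5
not (C iff C) implies ((A iff B) implies (A and A)) = 0 implies 5 = 8
B iff A = 3 iff 4 = 7
(not (C iff C) implies ((A iff B) implies (A and A))) and (B iff A) = 8 and 7 = 7
B implies C = 3 implies 5 = 8
not (B implies C) = not 8 = 0
not (B implies C) or B = 0 or 3 = 3
((not (C iff C) implies ((A iff B) implies (A and A))) and (B iff A)) iff (not (B implies C) or B) = 7 iff 3 = 4
C and C = 5 and 5 = 5
(C and C) iff B = 5 iff 3 = 6
A implies B = 4 implies 3 = 7
not (A implies B) = not 7 = 1
B and A = 3 and 4 = 3
C implies B = 5 implies 3 = 6
(B and A) implies (C implies B) = 3 implies 6 = 8
not (A implies B) and ((B and A) implies (C implies B)) = 1 and 8 = 1
((C and C) iff B) iff (not (A implies B) and ((B and A) implies (C implies B))) = 6 iff 1 = 3
(((not (C iff C) implies ((A iff B) implies (A and A))) and (B iff A)) iff (not (B implies C) or B)) implies (((C and C) iff B) iff (not (A implies B) and ((B and A) implies (C implies B)))) = 4 implies 3 = 7

7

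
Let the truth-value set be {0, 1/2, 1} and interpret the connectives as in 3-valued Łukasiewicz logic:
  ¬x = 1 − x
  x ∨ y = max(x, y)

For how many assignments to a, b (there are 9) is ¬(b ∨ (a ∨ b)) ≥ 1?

a = 0, b = 0 ↦ 1  ≥
a = 0, b = 1/2 ↦ 1/2  <
a = 0, b = 1 ↦ 0  <
a = 1/2, b = 0 ↦ 1/2  <
a = 1/2, b = 1/2 ↦ 1/2  <
a = 1/2, b = 1 ↦ 0  <
a = 1, b = 0 ↦ 0  <
a = 1, b = 1/2 ↦ 0  <
a = 1, b = 1 ↦ 0  <
So 1 of the 9 assignments meets the threshold.

1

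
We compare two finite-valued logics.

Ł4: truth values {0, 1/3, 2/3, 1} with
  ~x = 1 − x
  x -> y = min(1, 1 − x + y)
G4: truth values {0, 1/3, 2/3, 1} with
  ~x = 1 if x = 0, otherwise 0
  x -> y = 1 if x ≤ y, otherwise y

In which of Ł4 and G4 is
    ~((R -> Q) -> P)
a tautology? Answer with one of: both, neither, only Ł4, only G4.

In Ł4: at P = 0, Q = 0, R = 1/3 the value is 2/3 — not a tautology.
In G4: at P = 0, Q = 0, R = 1/3 the value is 0 — not a tautology.

neither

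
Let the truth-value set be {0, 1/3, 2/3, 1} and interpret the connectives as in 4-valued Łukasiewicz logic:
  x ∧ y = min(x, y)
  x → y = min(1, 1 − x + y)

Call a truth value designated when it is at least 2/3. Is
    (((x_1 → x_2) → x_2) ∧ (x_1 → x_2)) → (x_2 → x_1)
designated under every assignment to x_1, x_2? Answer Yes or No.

No

Counterexample: take x_1 = 0, x_2 = 1.
x_1 → x_2 = 0 → 1 = 1
(x_1 → x_2) → x_2 = 1 → 1 = 1
x_1 → x_2 = 0 → 1 = 1
((x_1 → x_2) → x_2) ∧ (x_1 → x_2) = 1 ∧ 1 = 1
x_2 → x_1 = 1 → 0 = 0
(((x_1 → x_2) → x_2) ∧ (x_1 → x_2)) → (x_2 → x_1) = 1 → 0 = 0
This gives 0, which is below 2/3.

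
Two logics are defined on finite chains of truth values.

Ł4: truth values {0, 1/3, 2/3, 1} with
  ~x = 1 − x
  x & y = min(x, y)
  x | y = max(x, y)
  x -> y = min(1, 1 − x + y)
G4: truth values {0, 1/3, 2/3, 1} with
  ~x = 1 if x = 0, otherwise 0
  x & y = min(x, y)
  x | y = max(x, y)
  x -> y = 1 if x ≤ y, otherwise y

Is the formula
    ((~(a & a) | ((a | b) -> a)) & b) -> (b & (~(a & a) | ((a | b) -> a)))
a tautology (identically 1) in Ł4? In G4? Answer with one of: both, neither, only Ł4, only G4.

In Ł4: every assignment gives 1 — tautology.
In G4: every assignment gives 1 — tautology.

both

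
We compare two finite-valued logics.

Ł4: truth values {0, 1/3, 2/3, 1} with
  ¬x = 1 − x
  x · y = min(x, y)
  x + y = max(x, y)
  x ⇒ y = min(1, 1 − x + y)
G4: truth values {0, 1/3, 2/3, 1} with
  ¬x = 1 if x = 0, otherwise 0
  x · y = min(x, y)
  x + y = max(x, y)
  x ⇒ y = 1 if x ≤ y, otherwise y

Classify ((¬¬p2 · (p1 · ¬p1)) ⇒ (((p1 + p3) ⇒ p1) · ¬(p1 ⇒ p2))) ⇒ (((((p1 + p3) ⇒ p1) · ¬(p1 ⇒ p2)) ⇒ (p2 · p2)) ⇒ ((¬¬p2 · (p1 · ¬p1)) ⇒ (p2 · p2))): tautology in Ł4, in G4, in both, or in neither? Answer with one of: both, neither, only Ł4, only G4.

In Ł4: every assignment gives 1 — tautology.
In G4: every assignment gives 1 — tautology.

both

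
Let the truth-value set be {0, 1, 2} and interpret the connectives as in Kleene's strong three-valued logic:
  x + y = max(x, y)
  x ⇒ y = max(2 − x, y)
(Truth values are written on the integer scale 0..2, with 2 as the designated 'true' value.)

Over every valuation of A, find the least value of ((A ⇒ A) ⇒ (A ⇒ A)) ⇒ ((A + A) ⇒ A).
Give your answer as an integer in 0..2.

Take A = 1:
A ⇒ A = 1 ⇒ 1 = 1
A ⇒ A = 1 ⇒ 1 = 1
(A ⇒ A) ⇒ (A ⇒ A) = 1 ⇒ 1 = 1
A + A = 1 + 1 = 1
(A + A) ⇒ A = 1 ⇒ 1 = 1
((A ⇒ A) ⇒ (A ⇒ A)) ⇒ ((A + A) ⇒ A) = 1 ⇒ 1 = 1
No assignment yields a value below 1, so this is the minimum.

1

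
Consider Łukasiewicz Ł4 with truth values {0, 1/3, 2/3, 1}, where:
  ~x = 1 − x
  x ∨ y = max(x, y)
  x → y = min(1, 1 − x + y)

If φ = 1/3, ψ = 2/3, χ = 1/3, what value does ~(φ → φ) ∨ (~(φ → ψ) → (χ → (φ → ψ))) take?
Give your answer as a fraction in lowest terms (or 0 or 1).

1

φ → φ = 1/3 → 1/3 = 1
~(φ → φ) = ~1 = 0
φ → ψ = 1/3 → 2/3 = 1
~(φ → ψ) = ~1 = 0
φ → ψ = 1/3 → 2/3 = 1
χ → (φ → ψ) = 1/3 → 1 = 1
~(φ → ψ) → (χ → (φ → ψ)) = 0 → 1 = 1
~(φ → φ) ∨ (~(φ → ψ) → (χ → (φ → ψ))) = 0 ∨ 1 = 1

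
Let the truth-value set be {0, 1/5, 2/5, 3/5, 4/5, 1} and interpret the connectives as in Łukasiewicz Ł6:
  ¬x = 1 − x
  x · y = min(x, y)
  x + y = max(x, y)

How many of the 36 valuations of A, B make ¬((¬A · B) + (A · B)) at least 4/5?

value 1: 6 assignments (counts)
value 4/5: 6 assignments (counts)
value 3/5: 6 assignments
value 2/5: 10 assignments
value 1/5: 6 assignments
value 0: 2 assignments
So 12 of the 36 assignments meet the threshold.

12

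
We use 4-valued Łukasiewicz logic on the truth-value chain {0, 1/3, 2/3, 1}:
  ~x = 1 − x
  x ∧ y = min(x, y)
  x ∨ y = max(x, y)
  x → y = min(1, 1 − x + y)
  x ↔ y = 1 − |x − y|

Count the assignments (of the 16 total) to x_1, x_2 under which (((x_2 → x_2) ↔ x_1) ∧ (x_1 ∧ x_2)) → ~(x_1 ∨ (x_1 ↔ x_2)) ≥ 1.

10

x_1 = 0, x_2 = 0 ↦ 1  ≥
x_1 = 0, x_2 = 1/3 ↦ 1  ≥
x_1 = 0, x_2 = 2/3 ↦ 1  ≥
x_1 = 0, x_2 = 1 ↦ 1  ≥
x_1 = 1/3, x_2 = 0 ↦ 1  ≥
x_1 = 1/3, x_2 = 1/3 ↦ 2/3  <
x_1 = 1/3, x_2 = 2/3 ↦ 1  ≥
x_1 = 1/3, x_2 = 1 ↦ 1  ≥
x_1 = 2/3, x_2 = 0 ↦ 1  ≥
x_1 = 2/3, x_2 = 1/3 ↦ 1  ≥
x_1 = 2/3, x_2 = 2/3 ↦ 1/3  <
x_1 = 2/3, x_2 = 1 ↦ 2/3  <
x_1 = 1, x_2 = 0 ↦ 1  ≥
x_1 = 1, x_2 = 1/3 ↦ 2/3  <
x_1 = 1, x_2 = 2/3 ↦ 1/3  <
x_1 = 1, x_2 = 1 ↦ 0  <
So 10 of the 16 assignments meet the threshold.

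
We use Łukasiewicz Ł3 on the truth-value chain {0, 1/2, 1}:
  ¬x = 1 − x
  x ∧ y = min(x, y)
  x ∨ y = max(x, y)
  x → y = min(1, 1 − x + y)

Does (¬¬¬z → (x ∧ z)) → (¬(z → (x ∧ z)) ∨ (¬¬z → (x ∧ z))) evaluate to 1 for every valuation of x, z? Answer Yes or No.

Counterexample: take x = 1/2, z = 1.
¬z = ¬1 = 0
¬¬z = ¬0 = 1
¬¬¬z = ¬1 = 0
x ∧ z = 1/2 ∧ 1 = 1/2
¬¬¬z → (x ∧ z) = 0 → 1/2 = 1
x ∧ z = 1/2 ∧ 1 = 1/2
z → (x ∧ z) = 1 → 1/2 = 1/2
¬(z → (x ∧ z)) = ¬1/2 = 1/2
¬z = ¬1 = 0
¬¬z = ¬0 = 1
x ∧ z = 1/2 ∧ 1 = 1/2
¬¬z → (x ∧ z) = 1 → 1/2 = 1/2
¬(z → (x ∧ z)) ∨ (¬¬z → (x ∧ z)) = 1/2 ∨ 1/2 = 1/2
(¬¬¬z → (x ∧ z)) → (¬(z → (x ∧ z)) ∨ (¬¬z → (x ∧ z))) = 1 → 1/2 = 1/2
This gives 1/2 ≠ 1.

No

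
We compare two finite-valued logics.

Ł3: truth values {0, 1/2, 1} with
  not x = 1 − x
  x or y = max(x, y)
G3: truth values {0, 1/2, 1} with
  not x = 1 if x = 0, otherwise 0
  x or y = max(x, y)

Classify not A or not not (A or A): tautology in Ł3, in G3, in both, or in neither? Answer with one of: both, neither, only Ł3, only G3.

In Ł3: at A = 1/2 the value is 1/2 — not a tautology.
In G3: every assignment gives 1 — tautology.

only G3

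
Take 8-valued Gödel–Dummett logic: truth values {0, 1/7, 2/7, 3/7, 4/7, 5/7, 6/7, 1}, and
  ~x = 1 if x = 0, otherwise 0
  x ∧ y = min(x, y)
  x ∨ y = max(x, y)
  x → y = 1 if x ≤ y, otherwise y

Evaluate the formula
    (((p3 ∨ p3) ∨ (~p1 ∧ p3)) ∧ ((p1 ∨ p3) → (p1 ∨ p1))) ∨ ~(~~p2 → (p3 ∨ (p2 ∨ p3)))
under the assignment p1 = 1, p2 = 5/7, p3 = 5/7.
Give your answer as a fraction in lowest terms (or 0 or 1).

5/7

p3 ∨ p3 = 5/7 ∨ 5/7 = 5/7
~p1 = ~1 = 0
~p1 ∧ p3 = 0 ∧ 5/7 = 0
(p3 ∨ p3) ∨ (~p1 ∧ p3) = 5/7 ∨ 0 = 5/7
p1 ∨ p3 = 1 ∨ 5/7 = 1
p1 ∨ p1 = 1 ∨ 1 = 1
(p1 ∨ p3) → (p1 ∨ p1) = 1 → 1 = 1
((p3 ∨ p3) ∨ (~p1 ∧ p3)) ∧ ((p1 ∨ p3) → (p1 ∨ p1)) = 5/7 ∧ 1 = 5/7
~p2 = ~5/7 = 0
~~p2 = ~0 = 1
p2 ∨ p3 = 5/7 ∨ 5/7 = 5/7
p3 ∨ (p2 ∨ p3) = 5/7 ∨ 5/7 = 5/7
~~p2 → (p3 ∨ (p2 ∨ p3)) = 1 → 5/7 = 5/7
~(~~p2 → (p3 ∨ (p2 ∨ p3))) = ~5/7 = 0
(((p3 ∨ p3) ∨ (~p1 ∧ p3)) ∧ ((p1 ∨ p3) → (p1 ∨ p1))) ∨ ~(~~p2 → (p3 ∨ (p2 ∨ p3))) = 5/7 ∨ 0 = 5/7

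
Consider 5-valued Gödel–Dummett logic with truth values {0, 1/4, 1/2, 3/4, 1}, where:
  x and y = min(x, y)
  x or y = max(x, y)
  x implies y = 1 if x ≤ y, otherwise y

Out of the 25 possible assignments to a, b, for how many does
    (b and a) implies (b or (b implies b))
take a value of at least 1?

value 1: 25 assignments (counts)
So 25 of the 25 assignments meet the threshold.

25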